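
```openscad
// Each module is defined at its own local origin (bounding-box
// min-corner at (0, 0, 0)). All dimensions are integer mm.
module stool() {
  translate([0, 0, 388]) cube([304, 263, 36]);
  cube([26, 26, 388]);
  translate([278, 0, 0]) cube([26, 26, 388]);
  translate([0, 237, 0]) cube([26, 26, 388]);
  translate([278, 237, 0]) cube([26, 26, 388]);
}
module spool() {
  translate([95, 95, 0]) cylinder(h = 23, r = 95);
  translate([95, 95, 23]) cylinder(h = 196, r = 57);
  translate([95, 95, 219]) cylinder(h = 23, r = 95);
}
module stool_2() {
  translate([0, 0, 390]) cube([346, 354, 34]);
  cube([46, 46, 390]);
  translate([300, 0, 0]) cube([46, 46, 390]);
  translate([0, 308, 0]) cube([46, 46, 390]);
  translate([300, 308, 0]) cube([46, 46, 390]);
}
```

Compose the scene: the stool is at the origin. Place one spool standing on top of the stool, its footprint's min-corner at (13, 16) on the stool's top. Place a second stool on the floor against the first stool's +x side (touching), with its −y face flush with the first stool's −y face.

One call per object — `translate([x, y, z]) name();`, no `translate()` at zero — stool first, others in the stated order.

stool();
translate([13, 16, 424]) spool();
translate([304, 0, 0]) stool_2();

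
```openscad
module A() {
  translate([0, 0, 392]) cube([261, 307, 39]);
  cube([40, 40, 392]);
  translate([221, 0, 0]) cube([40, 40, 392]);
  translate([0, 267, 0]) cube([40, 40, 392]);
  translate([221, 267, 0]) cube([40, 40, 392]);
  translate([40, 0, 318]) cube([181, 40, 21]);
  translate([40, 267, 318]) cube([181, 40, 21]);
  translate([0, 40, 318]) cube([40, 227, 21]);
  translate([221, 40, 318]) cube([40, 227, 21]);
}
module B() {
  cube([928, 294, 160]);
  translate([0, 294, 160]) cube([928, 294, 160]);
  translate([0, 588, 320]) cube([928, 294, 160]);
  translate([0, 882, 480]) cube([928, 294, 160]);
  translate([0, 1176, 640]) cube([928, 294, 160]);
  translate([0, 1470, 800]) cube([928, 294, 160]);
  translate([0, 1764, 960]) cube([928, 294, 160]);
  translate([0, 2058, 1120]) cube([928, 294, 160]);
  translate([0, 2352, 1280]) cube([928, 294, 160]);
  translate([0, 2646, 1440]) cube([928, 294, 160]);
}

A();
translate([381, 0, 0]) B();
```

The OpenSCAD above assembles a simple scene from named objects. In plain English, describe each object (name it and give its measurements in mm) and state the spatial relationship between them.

A is a four-legged stool. The seat is 261×307 mm, 39 mm thick, top at z = 431 mm. It stands on four square legs, each 40×40 mm in cross-section, from z = 0 to the seat underside, each flush with a corner of the seat. Four stretchers, 40 mm wide and 21 mm tall, connect adjacent legs with their undersides at z = 318 mm, each running between the inner faces of the legs it joins and aligned with the legs' outer faces on the other axis.

B is a run of 10 identical solid stair steps. Each tread is 928×294 mm and each step block is 160 mm high. Step 1 rests on the floor; step k is offset from step 1 by (k−1)×294 mm in y and (k−1)×160 mm in z.

The staircase is on the floor beside the stool on its +x side.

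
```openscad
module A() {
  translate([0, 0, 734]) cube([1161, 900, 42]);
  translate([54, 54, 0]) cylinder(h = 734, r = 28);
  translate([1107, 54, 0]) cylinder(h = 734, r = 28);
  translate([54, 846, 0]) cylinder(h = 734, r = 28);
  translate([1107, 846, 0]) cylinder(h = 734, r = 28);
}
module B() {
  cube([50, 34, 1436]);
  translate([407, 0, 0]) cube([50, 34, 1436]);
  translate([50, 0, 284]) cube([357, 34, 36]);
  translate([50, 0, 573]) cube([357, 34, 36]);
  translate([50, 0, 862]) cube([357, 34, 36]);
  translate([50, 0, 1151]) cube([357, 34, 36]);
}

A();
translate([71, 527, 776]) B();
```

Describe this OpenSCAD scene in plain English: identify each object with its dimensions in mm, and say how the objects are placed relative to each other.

A is a table with a 1161×900 mm rectangular top, 42 mm thick, top surface at z = 776 mm, supported by four round legs of 56 mm diameter, each leg's bounding box inset 26 mm from the nearest pair of top edges, running from the floor.

B is a wooden ladder with two side rails of 50×34 mm section and 1436 mm height, set 457 mm apart overall. Between them run 4 rectangular rungs (34 mm deep, 36 mm thick), front faces flush with the rails' −y face. The bottom of the first rung is 284 mm above the floor and each subsequent rung is 289 mm higher than the one below.

The ladder is on top of the table.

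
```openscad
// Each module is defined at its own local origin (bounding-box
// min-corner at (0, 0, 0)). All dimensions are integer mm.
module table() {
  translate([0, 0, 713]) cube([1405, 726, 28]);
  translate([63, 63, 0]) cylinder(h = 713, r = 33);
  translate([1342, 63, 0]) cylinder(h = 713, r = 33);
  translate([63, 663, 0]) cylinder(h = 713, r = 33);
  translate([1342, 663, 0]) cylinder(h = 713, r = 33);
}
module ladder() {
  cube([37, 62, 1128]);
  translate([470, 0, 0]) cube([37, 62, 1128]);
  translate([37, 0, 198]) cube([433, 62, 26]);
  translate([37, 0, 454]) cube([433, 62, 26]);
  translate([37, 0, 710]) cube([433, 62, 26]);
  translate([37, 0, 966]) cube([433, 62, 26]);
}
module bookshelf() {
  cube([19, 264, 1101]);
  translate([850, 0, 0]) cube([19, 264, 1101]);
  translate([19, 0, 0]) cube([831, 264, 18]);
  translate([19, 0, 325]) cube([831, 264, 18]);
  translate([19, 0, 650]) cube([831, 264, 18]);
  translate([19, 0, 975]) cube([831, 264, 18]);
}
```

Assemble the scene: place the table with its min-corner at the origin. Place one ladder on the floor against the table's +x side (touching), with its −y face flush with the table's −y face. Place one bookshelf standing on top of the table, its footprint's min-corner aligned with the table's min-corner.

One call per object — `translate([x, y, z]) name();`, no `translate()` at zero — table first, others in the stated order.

table();
translate([1405, 0, 0]) ladder();
translate([0, 0, 741]) bookshelf();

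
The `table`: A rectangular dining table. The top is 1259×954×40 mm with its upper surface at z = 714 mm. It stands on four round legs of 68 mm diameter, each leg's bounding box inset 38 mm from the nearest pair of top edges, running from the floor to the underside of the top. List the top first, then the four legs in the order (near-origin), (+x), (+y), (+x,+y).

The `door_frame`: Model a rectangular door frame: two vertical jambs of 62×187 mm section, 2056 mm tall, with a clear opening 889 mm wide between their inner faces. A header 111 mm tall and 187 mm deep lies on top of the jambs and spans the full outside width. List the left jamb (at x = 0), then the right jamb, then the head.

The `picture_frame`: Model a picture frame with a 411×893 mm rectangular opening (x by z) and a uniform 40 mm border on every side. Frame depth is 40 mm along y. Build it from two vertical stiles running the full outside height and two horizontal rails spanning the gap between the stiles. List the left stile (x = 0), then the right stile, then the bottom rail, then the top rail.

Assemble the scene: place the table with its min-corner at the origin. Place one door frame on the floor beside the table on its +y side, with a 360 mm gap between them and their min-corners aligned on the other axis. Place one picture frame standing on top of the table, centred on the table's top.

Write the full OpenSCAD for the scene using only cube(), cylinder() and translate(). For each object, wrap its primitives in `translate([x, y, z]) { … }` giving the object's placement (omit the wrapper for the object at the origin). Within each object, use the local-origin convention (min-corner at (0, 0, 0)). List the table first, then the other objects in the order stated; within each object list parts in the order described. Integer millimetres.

translate([0, 0, 674]) cube([1259, 954, 40]);
translate([72, 72, 0]) cylinder(h = 674, r = 34);
translate([1187, 72, 0]) cylinder(h = 674, r = 34);
translate([72, 882, 0]) cylinder(h = 674, r = 34);
translate([1187, 882, 0]) cylinder(h = 674, r = 34);
translate([0, 1314, 0]) {
  cube([62, 187, 2056]);
  translate([951, 0, 0]) cube([62, 187, 2056]);
  translate([0, 0, 2056]) cube([1013, 187, 111]);
}
translate([384, 457, 714]) {
  cube([40, 40, 973]);
  translate([451, 0, 0]) cube([40, 40, 973]);
  translate([40, 0, 0]) cube([411, 40, 40]);
  translate([40, 0, 933]) cube([411, 40, 40]);
}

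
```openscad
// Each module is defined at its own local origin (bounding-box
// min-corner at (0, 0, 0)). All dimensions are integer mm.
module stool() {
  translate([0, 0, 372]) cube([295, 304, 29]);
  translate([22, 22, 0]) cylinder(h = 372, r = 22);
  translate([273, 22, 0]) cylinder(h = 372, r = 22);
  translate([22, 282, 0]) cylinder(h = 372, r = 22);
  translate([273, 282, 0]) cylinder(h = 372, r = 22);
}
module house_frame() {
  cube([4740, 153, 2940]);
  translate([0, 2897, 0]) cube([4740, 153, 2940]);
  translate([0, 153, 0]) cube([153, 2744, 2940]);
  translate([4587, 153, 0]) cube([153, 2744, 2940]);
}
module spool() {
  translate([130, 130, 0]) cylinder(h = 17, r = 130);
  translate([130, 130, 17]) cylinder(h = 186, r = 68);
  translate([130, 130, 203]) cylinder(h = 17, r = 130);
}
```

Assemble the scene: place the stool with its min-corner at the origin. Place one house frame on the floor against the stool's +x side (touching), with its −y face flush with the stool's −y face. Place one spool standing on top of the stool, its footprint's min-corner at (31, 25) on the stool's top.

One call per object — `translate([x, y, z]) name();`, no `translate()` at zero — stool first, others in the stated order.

stool();
translate([295, 0, 0]) house_frame();
translate([31, 25, 401]) spool();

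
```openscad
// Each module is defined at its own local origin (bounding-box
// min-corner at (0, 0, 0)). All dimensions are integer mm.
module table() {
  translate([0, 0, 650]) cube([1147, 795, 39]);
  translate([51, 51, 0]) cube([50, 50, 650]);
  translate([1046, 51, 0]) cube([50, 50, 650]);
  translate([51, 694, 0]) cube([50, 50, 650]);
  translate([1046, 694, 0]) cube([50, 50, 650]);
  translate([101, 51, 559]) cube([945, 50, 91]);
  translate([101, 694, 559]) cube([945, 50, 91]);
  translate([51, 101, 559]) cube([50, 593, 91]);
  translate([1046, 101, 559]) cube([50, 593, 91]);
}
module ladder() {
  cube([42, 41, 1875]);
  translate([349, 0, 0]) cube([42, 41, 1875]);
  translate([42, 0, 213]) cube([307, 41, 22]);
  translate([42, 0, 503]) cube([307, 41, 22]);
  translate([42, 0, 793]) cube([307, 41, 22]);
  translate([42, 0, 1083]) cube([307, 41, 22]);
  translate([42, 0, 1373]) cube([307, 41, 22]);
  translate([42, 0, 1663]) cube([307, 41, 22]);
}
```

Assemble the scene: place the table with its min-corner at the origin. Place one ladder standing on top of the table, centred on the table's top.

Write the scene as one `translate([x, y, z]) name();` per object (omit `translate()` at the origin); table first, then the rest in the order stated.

table();
translate([378, 377, 689]) ladder();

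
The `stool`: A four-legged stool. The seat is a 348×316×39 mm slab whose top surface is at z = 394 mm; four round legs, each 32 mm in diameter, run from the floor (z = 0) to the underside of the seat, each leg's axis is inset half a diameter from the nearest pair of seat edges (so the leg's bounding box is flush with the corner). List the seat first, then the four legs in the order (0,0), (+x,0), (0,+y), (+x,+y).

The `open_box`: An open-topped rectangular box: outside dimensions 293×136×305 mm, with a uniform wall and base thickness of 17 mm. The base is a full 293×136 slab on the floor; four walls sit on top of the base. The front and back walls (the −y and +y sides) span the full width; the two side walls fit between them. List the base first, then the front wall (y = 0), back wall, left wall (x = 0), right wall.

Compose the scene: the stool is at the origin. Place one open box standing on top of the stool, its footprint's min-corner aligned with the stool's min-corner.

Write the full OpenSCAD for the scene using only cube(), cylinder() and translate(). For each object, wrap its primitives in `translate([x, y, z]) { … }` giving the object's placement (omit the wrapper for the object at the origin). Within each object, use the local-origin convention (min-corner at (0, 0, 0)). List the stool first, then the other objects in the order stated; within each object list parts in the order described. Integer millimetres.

translate([0, 0, 355]) cube([348, 316, 39]);
translate([16, 16, 0]) cylinder(h = 355, r = 16);
translate([332, 16, 0]) cylinder(h = 355, r = 16);
translate([16, 300, 0]) cylinder(h = 355, r = 16);
translate([332, 300, 0]) cylinder(h = 355, r = 16);
translate([0, 0, 394]) {
  cube([293, 136, 17]);
  translate([0, 0, 17]) cube([293, 17, 288]);
  translate([0, 119, 17]) cube([293, 17, 288]);
  translate([0, 17, 17]) cube([17, 102, 288]);
  translate([276, 17, 17]) cube([17, 102, 288]);
}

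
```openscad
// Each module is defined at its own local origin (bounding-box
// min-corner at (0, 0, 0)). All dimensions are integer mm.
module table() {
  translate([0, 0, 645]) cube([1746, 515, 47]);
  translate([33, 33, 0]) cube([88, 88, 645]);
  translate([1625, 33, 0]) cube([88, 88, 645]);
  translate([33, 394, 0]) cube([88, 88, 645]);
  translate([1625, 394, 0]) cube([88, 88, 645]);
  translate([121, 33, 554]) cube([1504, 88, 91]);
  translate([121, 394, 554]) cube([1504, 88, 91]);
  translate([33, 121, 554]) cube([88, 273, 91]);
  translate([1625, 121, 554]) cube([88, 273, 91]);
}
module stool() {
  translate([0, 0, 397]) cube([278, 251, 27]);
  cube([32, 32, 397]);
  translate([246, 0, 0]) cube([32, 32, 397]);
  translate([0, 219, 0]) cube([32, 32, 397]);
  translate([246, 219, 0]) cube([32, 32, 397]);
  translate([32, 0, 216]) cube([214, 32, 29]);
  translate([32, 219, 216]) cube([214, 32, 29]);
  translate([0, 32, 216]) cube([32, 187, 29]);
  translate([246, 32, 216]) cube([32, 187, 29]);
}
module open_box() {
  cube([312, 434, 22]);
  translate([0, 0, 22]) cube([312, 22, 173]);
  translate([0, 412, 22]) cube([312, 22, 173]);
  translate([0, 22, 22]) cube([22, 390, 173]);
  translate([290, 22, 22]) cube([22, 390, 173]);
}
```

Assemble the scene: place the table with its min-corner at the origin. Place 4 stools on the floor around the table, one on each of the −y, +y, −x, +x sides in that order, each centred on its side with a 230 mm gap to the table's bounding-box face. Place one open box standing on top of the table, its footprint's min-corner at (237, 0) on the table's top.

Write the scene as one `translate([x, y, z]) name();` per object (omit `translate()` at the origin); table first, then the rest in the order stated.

table();
translate([734, -481, 0]) stool();
translate([734, 745, 0]) stool();
translate([-508, 132, 0]) stool();
translate([1976, 132, 0]) stool();
translate([237, 0, 692]) open_box();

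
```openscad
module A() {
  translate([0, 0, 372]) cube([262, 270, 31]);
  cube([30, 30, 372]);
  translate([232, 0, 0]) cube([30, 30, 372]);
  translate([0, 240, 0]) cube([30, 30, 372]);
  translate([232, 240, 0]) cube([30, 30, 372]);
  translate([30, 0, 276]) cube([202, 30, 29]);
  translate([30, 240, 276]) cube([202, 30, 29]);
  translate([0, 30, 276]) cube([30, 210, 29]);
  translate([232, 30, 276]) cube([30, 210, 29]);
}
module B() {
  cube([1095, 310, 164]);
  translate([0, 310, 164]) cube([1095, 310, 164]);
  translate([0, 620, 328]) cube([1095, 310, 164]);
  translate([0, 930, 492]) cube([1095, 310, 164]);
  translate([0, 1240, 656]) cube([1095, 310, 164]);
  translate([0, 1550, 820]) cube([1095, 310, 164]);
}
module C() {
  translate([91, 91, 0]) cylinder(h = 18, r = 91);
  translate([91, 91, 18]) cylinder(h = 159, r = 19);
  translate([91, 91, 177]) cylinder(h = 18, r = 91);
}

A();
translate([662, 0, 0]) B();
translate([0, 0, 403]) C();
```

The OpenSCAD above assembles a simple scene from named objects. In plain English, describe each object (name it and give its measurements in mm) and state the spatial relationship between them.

A is a four-legged stool. The seat is a 262×270×31 mm slab whose top surface is at z = 403 mm; four square legs, each 30×30 mm in cross-section, run from the floor (z = 0) to the underside of the seat, each flush with a corner of the seat. Four stretchers, 30 mm wide and 29 mm tall, connect adjacent legs with their undersides at z = 276 mm, each running between the inner faces of the legs it joins and aligned with the legs' outer faces on the other axis.

B is a run of 6 identical solid stair steps. Each tread is 1095×310 mm and each step block is 164 mm high. Step 1 rests on the floor; step k is offset from step 1 by (k−1)×310 mm in y and (k−1)×164 mm in z.

C is a spool: two coaxial disc flanges of radius 91 mm and thickness 18 mm, joined by a core cylinder of radius 19 mm and height 159 mm. The lower flange rests on z = 0 and the three cylinders share a vertical axis.

The staircase is on the floor beside the stool on its +x side. The spool is on top of the stool.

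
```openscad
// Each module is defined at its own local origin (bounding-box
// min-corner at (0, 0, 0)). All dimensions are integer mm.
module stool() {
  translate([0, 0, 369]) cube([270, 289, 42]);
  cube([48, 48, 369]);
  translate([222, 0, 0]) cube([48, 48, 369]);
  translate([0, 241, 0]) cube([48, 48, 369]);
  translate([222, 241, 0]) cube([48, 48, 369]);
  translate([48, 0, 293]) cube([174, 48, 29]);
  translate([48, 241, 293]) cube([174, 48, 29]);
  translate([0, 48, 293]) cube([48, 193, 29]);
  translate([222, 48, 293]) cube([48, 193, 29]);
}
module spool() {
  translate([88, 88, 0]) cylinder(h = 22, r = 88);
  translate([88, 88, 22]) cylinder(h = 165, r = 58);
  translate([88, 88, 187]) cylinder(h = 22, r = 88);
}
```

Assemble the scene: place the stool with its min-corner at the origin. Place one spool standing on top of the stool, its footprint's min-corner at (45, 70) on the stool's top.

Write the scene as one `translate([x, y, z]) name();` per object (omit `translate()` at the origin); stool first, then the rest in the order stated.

stool();
translate([45, 70, 411]) spool();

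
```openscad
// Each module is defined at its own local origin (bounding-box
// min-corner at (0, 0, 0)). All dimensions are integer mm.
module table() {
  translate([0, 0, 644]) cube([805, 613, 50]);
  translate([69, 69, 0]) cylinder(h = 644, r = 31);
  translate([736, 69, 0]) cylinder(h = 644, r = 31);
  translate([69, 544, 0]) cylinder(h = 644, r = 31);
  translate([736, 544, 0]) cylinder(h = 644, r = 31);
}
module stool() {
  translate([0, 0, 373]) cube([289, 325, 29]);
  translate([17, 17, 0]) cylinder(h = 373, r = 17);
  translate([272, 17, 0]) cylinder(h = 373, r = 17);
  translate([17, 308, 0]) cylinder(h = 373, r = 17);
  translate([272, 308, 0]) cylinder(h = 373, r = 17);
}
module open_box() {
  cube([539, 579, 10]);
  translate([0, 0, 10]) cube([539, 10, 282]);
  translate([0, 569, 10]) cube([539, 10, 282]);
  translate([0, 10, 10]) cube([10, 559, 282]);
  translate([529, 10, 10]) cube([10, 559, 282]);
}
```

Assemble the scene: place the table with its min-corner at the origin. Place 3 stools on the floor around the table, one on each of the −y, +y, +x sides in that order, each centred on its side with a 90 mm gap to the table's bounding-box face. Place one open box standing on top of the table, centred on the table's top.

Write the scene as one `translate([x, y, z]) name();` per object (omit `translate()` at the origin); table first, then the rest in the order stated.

table();
translate([258, -415, 0]) stool();
translate([258, 703, 0]) stool();
translate([895, 144, 0]) stool();
translate([133, 17, 694]) open_box();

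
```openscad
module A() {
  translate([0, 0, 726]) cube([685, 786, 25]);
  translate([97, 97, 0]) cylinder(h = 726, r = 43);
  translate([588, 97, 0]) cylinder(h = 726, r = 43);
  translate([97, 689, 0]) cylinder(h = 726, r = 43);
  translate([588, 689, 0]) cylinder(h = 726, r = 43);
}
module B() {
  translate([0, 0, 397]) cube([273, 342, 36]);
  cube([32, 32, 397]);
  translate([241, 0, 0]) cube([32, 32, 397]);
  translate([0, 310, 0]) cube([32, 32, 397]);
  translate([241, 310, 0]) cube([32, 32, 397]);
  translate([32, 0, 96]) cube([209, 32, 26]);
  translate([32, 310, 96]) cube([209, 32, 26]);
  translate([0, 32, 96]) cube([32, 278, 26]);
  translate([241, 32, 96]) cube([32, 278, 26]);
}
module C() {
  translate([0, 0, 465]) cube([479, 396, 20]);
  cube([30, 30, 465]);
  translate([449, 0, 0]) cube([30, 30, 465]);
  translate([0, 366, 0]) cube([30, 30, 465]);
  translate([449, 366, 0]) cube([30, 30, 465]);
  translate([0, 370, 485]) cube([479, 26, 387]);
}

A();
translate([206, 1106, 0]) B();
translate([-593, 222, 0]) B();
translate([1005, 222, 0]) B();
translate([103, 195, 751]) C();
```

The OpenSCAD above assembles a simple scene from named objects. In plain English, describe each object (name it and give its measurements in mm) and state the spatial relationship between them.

A is a rectangular dining table. The top is 685×786×25 mm with its upper surface at z = 751 mm. It stands on four round legs of 86 mm diameter, each leg's bounding box inset 54 mm from the nearest pair of top edges, running from the floor to the underside of the top.

B is a simple wooden stool: a rectangular seat 273 mm (x) by 342 mm (y), 36 mm thick, top face at z = 433 mm, on four square legs, each 32×32 mm in cross-section. The legs rest on z = 0, each flush with a corner of the seat. Four stretchers, 32 mm wide and 26 mm tall, connect adjacent legs with their undersides at z = 96 mm, each running between the inner faces of the legs it joins and aligned with the legs' outer faces on the other axis.

C is a chair. The seat is a 479×396×20 mm slab with its top at z = 485 mm, on four 30×30 mm corner legs (flush with the seat edges, standing on z = 0). A flat backrest 26 mm thick, 387 mm tall, spans the full seat width and rises from the seat top along its +y edge, rear face flush with the rear of the seat.

Three stools sit around the table at the +y, −x, +x sides. The chair is on top of the table, centred.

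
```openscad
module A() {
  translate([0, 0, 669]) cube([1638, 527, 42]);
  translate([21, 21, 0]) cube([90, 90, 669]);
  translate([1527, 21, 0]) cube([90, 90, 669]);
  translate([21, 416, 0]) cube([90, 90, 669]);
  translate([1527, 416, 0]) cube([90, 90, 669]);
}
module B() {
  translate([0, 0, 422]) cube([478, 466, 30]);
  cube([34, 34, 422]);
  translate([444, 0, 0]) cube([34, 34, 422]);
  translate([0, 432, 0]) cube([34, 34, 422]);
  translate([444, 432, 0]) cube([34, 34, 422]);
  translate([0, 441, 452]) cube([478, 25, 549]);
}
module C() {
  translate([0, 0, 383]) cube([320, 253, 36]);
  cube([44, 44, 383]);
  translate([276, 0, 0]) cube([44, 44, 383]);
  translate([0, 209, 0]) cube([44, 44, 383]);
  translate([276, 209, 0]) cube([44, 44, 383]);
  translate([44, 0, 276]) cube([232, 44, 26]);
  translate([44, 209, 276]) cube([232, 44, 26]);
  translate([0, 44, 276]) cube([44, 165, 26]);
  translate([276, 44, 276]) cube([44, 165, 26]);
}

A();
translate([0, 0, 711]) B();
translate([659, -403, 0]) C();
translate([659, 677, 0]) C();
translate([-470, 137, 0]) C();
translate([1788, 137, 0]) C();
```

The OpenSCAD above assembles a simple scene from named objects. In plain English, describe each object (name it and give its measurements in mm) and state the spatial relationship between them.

A is a table with a 1638×527 mm rectangular top, 42 mm thick, top surface at z = 711 mm, supported by four 90×90 mm square legs, each inset 21 mm from the nearest pair of top edges, running from the floor.

B is a chair: 478×466 mm seat, 30 mm thick, top at z = 452 mm, on four 34 mm square corner legs flush with the seat edges. A 25 mm thick backrest slab spans the full seat width, extending 549 mm above the seat top, its back face flush with the seat's +y edge.

C is a four-legged stool. The seat is a 320×253×36 mm slab whose top surface is at z = 419 mm; four square legs, each 44×44 mm in cross-section, run from the floor (z = 0) to the underside of the seat, each flush with a corner of the seat. Four stretchers, 44 mm wide and 26 mm tall, connect adjacent legs with their undersides at z = 276 mm, each running between the inner faces of the legs it joins and aligned with the legs' outer faces on the other axis.

The chair is on top of the table. Four stools sit around the table at the −y, +y, −x, +x sides.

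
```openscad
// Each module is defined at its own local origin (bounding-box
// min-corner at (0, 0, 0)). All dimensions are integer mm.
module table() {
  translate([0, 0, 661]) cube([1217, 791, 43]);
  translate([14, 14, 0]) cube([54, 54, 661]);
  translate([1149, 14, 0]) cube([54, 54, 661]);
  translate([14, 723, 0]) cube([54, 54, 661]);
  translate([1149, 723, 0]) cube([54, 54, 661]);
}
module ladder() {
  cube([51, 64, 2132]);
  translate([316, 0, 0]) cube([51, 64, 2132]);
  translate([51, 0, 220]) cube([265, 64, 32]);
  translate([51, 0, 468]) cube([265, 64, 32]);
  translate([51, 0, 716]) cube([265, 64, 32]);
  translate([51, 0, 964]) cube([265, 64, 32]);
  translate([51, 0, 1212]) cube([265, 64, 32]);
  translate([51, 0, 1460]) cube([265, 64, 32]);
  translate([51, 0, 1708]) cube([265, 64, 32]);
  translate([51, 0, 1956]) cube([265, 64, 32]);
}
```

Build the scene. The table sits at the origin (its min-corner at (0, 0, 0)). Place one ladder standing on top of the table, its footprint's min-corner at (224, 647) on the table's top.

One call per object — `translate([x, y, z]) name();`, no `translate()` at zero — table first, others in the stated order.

table();
translate([224, 647, 704]) ladder();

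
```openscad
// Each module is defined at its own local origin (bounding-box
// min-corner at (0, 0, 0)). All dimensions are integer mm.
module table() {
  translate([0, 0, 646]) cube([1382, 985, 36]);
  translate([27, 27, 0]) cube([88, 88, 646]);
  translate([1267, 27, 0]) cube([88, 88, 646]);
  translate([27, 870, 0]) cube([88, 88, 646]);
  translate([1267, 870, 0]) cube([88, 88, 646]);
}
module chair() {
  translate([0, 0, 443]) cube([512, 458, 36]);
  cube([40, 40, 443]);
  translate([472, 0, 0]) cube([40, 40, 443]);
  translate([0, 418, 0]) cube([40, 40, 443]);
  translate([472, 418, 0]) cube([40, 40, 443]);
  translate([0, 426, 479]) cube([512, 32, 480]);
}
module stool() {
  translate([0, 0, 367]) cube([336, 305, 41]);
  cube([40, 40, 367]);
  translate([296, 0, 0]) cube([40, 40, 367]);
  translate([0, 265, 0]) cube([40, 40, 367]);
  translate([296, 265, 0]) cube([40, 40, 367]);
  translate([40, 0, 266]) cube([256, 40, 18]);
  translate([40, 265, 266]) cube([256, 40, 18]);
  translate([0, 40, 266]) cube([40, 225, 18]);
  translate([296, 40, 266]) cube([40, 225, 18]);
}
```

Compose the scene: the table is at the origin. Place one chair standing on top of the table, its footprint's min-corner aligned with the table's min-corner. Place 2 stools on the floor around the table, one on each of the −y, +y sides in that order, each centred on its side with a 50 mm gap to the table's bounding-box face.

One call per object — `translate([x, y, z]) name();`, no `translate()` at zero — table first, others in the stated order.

table();
translate([0, 0, 682]) chair();
translate([523, -355, 0]) stool();
translate([523, 1035, 0]) stool();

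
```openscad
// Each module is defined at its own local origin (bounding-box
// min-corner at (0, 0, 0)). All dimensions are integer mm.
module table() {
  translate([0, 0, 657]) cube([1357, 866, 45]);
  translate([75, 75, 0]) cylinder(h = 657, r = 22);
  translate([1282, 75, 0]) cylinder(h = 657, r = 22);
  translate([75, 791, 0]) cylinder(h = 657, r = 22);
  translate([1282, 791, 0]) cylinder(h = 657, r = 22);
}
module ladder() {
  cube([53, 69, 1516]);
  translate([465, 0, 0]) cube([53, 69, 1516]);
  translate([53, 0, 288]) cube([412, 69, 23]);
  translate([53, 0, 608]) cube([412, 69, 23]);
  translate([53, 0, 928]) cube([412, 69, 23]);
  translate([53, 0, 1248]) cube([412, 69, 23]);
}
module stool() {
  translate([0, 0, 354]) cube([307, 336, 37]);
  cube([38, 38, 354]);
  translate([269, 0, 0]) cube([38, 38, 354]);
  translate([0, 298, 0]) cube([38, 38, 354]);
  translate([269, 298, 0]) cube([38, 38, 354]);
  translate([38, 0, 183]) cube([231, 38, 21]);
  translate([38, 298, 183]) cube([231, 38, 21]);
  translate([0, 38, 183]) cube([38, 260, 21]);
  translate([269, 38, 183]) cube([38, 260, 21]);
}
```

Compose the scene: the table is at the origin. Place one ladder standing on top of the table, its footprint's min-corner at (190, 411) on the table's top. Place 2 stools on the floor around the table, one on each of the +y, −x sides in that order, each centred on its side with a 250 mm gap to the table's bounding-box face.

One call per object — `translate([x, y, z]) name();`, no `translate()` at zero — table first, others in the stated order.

table();
translate([190, 411, 702]) ladder();
translate([525, 1116, 0]) stool();
translate([-557, 265, 0]) stool();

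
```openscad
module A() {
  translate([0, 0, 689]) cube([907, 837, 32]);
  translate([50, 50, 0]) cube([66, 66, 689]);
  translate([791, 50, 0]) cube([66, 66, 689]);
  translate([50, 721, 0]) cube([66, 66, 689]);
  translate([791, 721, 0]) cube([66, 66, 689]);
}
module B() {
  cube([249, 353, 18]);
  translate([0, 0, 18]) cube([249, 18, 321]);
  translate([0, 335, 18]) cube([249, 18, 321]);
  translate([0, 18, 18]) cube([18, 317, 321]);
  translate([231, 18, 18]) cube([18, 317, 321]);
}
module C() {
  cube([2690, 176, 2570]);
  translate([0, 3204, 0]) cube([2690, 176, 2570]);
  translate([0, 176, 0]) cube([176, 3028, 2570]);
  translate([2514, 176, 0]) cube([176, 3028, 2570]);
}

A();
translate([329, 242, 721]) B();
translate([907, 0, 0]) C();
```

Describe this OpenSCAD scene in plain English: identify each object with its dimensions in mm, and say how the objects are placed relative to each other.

A is a table: top 907 mm (x) × 837 mm (y), 32 mm thick, upper face at z = 721 mm, on four 66×66 mm square legs, each inset 50 mm from the nearest pair of top edges, running from z = 0 to the bottom of the top.

B is an open storage box with external size 249×353×339 mm and wall thickness 18 mm (the base is also 18 mm thick). The base covers the whole footprint; the four walls stand on the base, with the y-facing walls full-width and the x-facing walls fitting between their inner faces.

C is a box-shaped house frame (walls only): outside footprint 2690×3380 mm, wall height 2570 mm, wall thickness 176 mm. The two y-facing walls run the full x-width; the two x-facing walls fit between the inner faces of the y-facing walls.

The open box is on top of the table, centred. The house frame is against the table's +x side, with their −y faces flush.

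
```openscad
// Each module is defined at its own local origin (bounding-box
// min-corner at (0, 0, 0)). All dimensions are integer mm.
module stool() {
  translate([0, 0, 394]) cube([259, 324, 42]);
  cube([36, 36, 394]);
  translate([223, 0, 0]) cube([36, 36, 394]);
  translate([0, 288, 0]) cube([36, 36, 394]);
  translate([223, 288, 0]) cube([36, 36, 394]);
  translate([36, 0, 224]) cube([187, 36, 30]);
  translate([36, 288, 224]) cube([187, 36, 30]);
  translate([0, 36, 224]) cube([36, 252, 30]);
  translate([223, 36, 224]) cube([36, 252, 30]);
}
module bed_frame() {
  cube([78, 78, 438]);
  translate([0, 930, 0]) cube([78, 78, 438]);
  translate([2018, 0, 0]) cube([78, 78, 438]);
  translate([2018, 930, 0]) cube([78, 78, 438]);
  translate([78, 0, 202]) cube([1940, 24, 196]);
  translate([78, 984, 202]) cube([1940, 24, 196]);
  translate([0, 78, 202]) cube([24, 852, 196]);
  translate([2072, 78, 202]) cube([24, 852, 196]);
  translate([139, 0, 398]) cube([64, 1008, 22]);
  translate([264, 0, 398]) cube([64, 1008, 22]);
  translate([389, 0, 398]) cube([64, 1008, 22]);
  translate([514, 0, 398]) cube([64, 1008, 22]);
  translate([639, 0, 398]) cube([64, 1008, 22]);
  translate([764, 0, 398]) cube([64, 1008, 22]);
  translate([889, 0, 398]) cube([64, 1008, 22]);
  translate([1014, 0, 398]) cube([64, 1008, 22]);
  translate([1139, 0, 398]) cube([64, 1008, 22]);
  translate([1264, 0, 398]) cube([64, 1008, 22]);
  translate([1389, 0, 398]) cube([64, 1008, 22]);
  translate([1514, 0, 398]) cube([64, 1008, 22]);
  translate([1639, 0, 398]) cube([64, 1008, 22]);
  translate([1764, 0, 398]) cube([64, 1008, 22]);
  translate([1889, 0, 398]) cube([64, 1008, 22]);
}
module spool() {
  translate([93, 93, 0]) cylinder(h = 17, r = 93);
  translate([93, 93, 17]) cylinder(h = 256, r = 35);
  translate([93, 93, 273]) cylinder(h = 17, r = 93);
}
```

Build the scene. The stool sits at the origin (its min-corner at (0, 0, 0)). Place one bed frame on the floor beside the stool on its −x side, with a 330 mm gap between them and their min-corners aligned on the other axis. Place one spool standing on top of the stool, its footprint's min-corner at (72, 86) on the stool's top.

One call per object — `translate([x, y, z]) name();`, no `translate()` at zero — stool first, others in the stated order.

stool();
translate([-2426, 0, 0]) bed_frame();
translate([72, 86, 436]) spool();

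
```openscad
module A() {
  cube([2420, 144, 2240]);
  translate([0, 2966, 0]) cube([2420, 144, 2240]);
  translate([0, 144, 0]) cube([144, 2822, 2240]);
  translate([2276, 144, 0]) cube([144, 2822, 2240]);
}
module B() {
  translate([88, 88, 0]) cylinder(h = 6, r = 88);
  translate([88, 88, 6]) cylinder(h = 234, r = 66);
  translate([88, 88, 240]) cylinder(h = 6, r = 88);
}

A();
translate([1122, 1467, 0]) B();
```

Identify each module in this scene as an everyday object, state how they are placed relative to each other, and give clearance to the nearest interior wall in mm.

A is a house frame. B is a spool. The spool sits inside the house frame, centred. The clearance to the nearest interior wall is 978 mm.

Clearances: x = 978, y = 1323; minimum 978 mm.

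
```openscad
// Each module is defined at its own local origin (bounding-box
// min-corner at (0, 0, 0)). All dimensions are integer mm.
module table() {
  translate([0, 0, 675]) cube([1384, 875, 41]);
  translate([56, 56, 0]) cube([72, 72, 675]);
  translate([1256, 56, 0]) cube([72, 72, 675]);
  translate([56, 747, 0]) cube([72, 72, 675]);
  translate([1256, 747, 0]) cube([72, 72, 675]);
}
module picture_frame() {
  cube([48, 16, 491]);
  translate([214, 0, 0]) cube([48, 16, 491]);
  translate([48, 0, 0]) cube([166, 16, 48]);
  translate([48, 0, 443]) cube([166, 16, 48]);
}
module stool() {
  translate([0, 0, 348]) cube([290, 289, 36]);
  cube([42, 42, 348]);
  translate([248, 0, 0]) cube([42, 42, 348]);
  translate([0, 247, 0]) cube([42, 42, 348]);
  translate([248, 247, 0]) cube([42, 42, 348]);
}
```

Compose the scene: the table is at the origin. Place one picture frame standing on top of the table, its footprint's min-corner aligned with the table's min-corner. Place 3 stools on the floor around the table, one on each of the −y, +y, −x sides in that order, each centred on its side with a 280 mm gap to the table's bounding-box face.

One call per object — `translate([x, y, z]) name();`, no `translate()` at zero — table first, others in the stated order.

table();
translate([0, 0, 716]) picture_frame();
translate([547, -569, 0]) stool();
translate([547, 1155, 0]) stool();
translate([-570, 293, 0]) stool();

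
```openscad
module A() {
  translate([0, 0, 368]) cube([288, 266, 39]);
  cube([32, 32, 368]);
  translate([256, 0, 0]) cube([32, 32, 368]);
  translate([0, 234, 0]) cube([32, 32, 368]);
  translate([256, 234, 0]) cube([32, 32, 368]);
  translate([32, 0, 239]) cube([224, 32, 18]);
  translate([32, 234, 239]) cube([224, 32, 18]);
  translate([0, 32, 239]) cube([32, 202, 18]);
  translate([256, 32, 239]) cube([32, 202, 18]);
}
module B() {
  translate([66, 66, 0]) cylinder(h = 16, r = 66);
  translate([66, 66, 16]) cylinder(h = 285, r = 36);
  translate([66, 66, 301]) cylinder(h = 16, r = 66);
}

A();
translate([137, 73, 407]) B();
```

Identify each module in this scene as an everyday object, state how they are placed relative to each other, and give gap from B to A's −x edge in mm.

A is a stool. B is a spool. The spool is on top of the stool. The gap from the spool to the stool's −x edge is 137 mm.

The spool's min-x is at 137; the stool's min-x is 0; gap = 137 mm.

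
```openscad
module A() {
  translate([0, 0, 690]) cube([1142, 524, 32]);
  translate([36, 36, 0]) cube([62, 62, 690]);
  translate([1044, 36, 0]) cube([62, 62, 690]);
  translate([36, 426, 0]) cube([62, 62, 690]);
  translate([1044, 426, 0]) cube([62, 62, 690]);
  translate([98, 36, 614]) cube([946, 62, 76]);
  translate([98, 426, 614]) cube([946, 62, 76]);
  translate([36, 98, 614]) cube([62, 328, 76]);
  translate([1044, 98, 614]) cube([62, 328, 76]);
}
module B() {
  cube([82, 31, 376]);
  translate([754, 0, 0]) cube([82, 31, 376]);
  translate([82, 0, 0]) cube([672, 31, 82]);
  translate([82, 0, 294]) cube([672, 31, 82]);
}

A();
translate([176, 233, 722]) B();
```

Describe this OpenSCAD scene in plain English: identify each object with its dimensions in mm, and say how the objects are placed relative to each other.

A is a rectangular dining table. The top is 1142×524×32 mm with its upper surface at z = 722 mm. It stands on four 62×62 mm square legs, each inset 36 mm from the nearest pair of top edges, running from the floor to the underside of the top. Four apron rails, 62 mm thick and 76 mm tall, run between adjacent legs with their top edges flush with the underside of the top and their outer faces flush with the legs' outer faces.

B is a picture frame with a 672×212 mm rectangular opening (x by z) and a uniform 82 mm border on every side. Frame depth is 31 mm along y. It is built from two vertical stiles running the full outside height and two horizontal rails spanning the gap between the stiles.

The picture frame is on top of the table.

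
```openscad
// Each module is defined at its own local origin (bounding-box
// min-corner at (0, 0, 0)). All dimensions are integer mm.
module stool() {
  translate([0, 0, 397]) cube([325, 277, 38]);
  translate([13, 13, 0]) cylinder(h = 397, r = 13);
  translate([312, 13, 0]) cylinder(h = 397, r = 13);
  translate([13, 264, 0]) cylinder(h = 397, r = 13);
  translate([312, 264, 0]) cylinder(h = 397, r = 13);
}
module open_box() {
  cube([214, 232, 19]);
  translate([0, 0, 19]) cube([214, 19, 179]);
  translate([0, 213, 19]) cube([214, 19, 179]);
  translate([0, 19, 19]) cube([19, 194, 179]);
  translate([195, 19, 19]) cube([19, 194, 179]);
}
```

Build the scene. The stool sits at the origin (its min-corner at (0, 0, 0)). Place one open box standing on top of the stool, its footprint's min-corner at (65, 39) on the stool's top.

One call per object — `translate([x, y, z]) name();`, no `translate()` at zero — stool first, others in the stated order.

stool();
translate([65, 39, 435]) open_box();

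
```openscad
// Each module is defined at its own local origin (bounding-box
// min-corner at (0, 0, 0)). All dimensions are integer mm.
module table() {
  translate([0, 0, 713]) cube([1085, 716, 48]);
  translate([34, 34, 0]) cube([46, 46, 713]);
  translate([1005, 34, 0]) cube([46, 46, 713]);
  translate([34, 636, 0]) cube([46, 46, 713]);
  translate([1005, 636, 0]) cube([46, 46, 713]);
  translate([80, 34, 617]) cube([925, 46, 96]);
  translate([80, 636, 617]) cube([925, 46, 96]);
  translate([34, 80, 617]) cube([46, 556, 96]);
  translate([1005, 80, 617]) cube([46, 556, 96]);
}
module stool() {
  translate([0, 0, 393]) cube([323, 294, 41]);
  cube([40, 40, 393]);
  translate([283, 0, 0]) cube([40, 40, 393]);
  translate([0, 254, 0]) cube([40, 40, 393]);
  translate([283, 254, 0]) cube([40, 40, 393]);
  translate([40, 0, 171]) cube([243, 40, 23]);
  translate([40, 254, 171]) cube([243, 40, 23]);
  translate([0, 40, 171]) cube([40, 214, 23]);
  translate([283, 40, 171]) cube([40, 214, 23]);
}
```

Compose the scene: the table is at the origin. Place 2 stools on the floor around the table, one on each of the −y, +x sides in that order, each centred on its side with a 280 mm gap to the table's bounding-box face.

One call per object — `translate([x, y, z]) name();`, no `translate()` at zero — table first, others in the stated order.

table();
translate([381, -574, 0]) stool();
translate([1365, 211, 0]) stool();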